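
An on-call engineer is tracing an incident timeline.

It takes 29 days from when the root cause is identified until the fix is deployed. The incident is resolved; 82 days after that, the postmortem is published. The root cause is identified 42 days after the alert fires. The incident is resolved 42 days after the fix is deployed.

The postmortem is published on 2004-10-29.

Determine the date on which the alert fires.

2004-04-17

The postmortem is published: Oct 29, 2004.
The incident is resolved: Oct 29, 2004 − 82 days = Aug 8, 2004.
The fix is deployed: Aug 8, 2004 − 42 days = Jun 27, 2004.
The root cause is identified: Jun 27, 2004 − 29 days = May 29, 2004.
The alert fires: May 29, 2004 − 42 days = Apr 17, 2004.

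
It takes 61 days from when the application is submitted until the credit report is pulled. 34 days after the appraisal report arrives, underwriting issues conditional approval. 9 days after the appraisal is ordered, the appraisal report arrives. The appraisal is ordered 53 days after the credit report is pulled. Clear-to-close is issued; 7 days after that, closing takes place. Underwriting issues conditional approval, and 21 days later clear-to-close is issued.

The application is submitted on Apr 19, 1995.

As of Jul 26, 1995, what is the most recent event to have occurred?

The application is submitted: Apr 19, 1995.
The credit report is pulled: Apr 19, 1995 + 61 days = Jun 19, 1995.
The appraisal is ordered: Jun 19, 1995 + 53 days = Aug 11, 1995.
The appraisal report arrives: Aug 11, 1995 + 9 days = Aug 20, 1995.
Underwriting issues conditional approval: Aug 20, 1995 + 34 days = Sep 23, 1995.
Clear-to-close is issued: Sep 23, 1995 + 21 days = Oct 14, 1995.
Closing takes place: Oct 14, 1995 + 7 days = Oct 21, 1995.
Jul 26, 1995 falls between when the credit report is pulled (Jun 19, 1995) and when the appraisal is ordered (Aug 11, 1995).

The credit report is pulled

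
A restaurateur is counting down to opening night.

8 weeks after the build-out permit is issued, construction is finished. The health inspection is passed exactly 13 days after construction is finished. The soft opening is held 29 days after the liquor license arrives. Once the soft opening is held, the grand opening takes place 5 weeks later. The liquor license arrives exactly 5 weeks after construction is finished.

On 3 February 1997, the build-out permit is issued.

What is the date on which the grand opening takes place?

The build-out permit is issued: Feb 3, 1997.
Construction is finished: Feb 3, 1997 + 8 weeks = Mar 31, 1997.
The liquor license arrives: Mar 31, 1997 + 5 weeks = May 5, 1997.
The soft opening is held: May 5, 1997 + 29 days = Jun 3, 1997.
The grand opening takes place: Jun 3, 1997 + 5 weeks = Jul 8, 1997.

8 July 1997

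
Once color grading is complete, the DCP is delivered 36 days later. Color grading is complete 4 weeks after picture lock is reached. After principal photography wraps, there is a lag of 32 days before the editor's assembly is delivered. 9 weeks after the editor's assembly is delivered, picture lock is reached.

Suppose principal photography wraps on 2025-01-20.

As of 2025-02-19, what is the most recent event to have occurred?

Principal photography wraps

Principal photography wraps: Jan 20, 2025.
The editor's assembly is delivered: Jan 20, 2025 + 32 days = Feb 21, 2025.
Picture lock is reached: Feb 21, 2025 + 9 weeks = Apr 25, 2025.
Color grading is complete: Apr 25, 2025 + 4 weeks = May 23, 2025.
The DCP is delivered: May 23, 2025 + 36 days = Jun 28, 2025.
Feb 19, 2025 falls between when principal photography wraps (Jan 20, 2025) and when the editor's assembly is delivered (Feb 21, 2025).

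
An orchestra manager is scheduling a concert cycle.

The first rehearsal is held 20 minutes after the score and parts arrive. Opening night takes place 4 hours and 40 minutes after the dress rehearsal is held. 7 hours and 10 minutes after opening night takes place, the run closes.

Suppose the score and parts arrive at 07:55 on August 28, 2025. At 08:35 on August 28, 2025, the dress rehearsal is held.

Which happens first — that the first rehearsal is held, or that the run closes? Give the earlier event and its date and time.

The first rehearsal is held — 08:15 on August 28, 2025

The score and parts arrive: 07:55 Aug 28, 2025.
The first rehearsal is held: 07:55 Aug 28, 2025 + 20m = 08:15 Aug 28, 2025.
The dress rehearsal is held: 08:35 Aug 28, 2025.
Opening night takes place: 08:35 Aug 28, 2025 + 4h40m = 13:15 Aug 28, 2025.
The run closes: 13:15 Aug 28, 2025 + 7h10m = 20:25 Aug 28, 2025.
Comparing: the first rehearsal is held at 08:15 Aug 28, 2025 vs the run closes at 20:25 Aug 28, 2025. Earlier: the first rehearsal is held.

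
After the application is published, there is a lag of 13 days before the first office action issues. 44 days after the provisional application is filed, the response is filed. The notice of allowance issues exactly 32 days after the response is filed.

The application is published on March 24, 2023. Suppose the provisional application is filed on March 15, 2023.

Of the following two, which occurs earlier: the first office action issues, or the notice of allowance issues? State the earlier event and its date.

The application is published: Mar 24, 2023.
The first office action issues: Mar 24, 2023 + 13 days = Apr 6, 2023.
The provisional application is filed: Mar 15, 2023.
The response is filed: Mar 15, 2023 + 44 days = Apr 28, 2023.
The notice of allowance issues: Apr 28, 2023 + 32 days = May 30, 2023.
Comparing: the first office action issues on Apr 6, 2023 vs the notice of allowance issues on May 30, 2023. Earlier: the first office action issues.

The first office action issues — April 6, 2023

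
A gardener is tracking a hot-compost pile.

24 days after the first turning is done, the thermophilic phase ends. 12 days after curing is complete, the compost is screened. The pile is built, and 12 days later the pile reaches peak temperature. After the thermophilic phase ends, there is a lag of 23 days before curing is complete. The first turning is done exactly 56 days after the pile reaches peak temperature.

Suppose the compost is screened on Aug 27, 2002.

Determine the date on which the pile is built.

The compost is screened: Aug 27, 2002.
Curing is complete: Aug 27, 2002 − 12 days = Aug 15, 2002.
The thermophilic phase ends: Aug 15, 2002 − 23 days = Jul 23, 2002.
The first turning is done: Jul 23, 2002 − 24 days = Jun 29, 2002.
The pile reaches peak temperature: Jun 29, 2002 − 56 days = May 4, 2002.
The pile is built: May 4, 2002 − 12 days = Apr 22, 2002.

Apr 22, 2002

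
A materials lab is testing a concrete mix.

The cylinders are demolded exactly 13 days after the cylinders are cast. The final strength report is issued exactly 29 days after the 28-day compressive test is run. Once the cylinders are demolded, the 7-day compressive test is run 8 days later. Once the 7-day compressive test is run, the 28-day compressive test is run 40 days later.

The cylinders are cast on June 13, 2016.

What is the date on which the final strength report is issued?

The cylinders are cast: Jun 13, 2016.
The cylinders are demolded: Jun 13, 2016 + 13 days = Jun 26, 2016.
The 7-day compressive test is run: Jun 26, 2016 + 8 days = Jul 4, 2016.
The 28-day compressive test is run: Jul 4, 2016 + 40 days = Aug 13, 2016.
The final strength report is issued: Aug 13, 2016 + 29 days = Sep 11, 2016.

September 11, 2016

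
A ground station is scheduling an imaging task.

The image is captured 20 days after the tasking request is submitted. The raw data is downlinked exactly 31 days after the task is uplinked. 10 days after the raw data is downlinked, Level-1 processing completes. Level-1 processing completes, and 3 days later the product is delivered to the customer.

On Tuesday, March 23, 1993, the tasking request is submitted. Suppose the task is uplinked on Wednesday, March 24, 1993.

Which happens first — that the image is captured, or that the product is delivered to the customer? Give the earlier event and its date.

The image is captured — Monday, April 12, 1993

The tasking request is submitted: Mar 23, 1993.
The image is captured: Mar 23, 1993 + 20 days = Apr 12, 1993.
The task is uplinked: Mar 24, 1993.
The raw data is downlinked: Mar 24, 1993 + 31 days = Apr 24, 1993.
Level-1 processing completes: Apr 24, 1993 + 10 days = May 4, 1993.
The product is delivered to the customer: May 4, 1993 + 3 days = May 7, 1993.
Comparing: the image is captured on Apr 12, 1993 vs the product is delivered to the customer on May 7, 1993. Earlier: the image is captured.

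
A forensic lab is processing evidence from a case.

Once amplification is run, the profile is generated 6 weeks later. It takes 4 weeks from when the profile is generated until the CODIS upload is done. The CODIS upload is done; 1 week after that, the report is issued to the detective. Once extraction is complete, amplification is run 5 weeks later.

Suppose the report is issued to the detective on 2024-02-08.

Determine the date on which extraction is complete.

2023-10-19

The report is issued to the detective: Feb 8, 2024.
The CODIS upload is done: Feb 8, 2024 − 1 week = Feb 1, 2024.
The profile is generated: Feb 1, 2024 − 4 weeks = Jan 4, 2024.
Amplification is run: Jan 4, 2024 − 6 weeks = Nov 23, 2023.
Extraction is complete: Nov 23, 2023 − 5 weeks = Oct 19, 2023.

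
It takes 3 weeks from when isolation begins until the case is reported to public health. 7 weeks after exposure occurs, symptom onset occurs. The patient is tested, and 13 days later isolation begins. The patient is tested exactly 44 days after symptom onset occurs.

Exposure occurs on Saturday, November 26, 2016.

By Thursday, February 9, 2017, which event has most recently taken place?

Exposure occurs: Nov 26, 2016.
Symptom onset occurs: Nov 26, 2016 + 7 weeks = Jan 14, 2017.
The patient is tested: Jan 14, 2017 + 44 days = Feb 27, 2017.
Isolation begins: Feb 27, 2017 + 13 days = Mar 12, 2017.
The case is reported to public health: Mar 12, 2017 + 3 weeks = Apr 2, 2017.
Feb 9, 2017 falls between when symptom onset occurs (Jan 14, 2017) and when the patient is tested (Feb 27, 2017).

Symptom onset occurs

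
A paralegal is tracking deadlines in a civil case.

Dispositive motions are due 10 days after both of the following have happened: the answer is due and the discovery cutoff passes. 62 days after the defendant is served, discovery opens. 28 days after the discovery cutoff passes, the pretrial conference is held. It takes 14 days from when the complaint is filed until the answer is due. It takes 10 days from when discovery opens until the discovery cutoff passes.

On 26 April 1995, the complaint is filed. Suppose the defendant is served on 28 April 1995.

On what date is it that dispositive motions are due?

19 July 1995

The complaint is filed: Apr 26, 1995.
The answer is due: Apr 26, 1995 + 14 days = May 10, 1995.
The defendant is served: Apr 28, 1995.
Discovery opens: Apr 28, 1995 + 62 days = Jun 29, 1995.
The discovery cutoff passes: Jun 29, 1995 + 10 days = Jul 9, 1995.
Both prerequisites met — the answer is due (May 10, 1995), the discovery cutoff passes (Jul 9, 1995); the later is Jul 9, 1995.
Dispositive motions are due: Jul 9, 1995 + 10 days = Jul 19, 1995.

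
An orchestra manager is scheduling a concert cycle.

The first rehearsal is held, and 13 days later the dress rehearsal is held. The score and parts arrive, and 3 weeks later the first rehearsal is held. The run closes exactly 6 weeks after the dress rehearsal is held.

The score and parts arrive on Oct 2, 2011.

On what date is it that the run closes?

The score and parts arrive: Oct 2, 2011.
The first rehearsal is held: Oct 2, 2011 + 3 weeks = Oct 23, 2011.
The dress rehearsal is held: Oct 23, 2011 + 13 days = Nov 5, 2011.
The run closes: Nov 5, 2011 + 6 weeks = Dec 17, 2011.

Dec 17, 2011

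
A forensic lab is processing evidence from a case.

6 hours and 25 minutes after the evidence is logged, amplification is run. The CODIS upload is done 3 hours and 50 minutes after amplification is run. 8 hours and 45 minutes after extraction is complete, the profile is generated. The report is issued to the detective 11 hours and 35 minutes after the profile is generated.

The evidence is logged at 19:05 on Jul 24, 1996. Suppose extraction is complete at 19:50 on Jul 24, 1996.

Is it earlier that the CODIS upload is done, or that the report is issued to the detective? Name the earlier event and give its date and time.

The evidence is logged: 19:05 Jul 24, 1996.
Amplification is run: 19:05 Jul 24, 1996 + 6h25m = 01:30 Jul 25, 1996.
The CODIS upload is done: 01:30 Jul 25, 1996 + 3h50m = 05:20 Jul 25, 1996.
Extraction is complete: 19:50 Jul 24, 1996.
The profile is generated: 19:50 Jul 24, 1996 + 8h45m = 04:35 Jul 25, 1996.
The report is issued to the detective: 04:35 Jul 25, 1996 + 11h35m = 16:10 Jul 25, 1996.
Comparing: the CODIS upload is done at 05:20 Jul 25, 1996 vs the report is issued to the detective at 16:10 Jul 25, 1996. Earlier: the CODIS upload is done.

The CODIS upload is done — 05:20 on Jul 25, 1996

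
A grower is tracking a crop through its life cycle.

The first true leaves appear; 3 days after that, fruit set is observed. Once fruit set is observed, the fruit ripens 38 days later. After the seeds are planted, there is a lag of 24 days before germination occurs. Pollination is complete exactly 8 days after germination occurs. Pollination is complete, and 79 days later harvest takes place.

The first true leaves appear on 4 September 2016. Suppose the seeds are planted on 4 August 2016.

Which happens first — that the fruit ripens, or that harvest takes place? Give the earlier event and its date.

The first true leaves appear: Sep 4, 2016.
Fruit set is observed: Sep 4, 2016 + 3 days = Sep 7, 2016.
The fruit ripens: Sep 7, 2016 + 38 days = Oct 15, 2016.
The seeds are planted: Aug 4, 2016.
Germination occurs: Aug 4, 2016 + 24 days = Aug 28, 2016.
Pollination is complete: Aug 28, 2016 + 8 days = Sep 5, 2016.
Harvest takes place: Sep 5, 2016 + 79 days = Nov 23, 2016.
Comparing: the fruit ripens on Oct 15, 2016 vs harvest takes place on Nov 23, 2016. Earlier: the fruit ripens.

The fruit ripens — 15 October 2016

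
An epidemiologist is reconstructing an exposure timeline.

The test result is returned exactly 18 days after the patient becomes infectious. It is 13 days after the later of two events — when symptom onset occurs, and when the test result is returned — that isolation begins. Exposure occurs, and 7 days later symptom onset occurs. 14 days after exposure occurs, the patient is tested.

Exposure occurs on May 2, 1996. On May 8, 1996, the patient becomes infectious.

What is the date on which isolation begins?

Exposure occurs: May 2, 1996.
Symptom onset occurs: May 2, 1996 + 7 days = May 9, 1996.
The patient becomes infectious: May 8, 1996.
The test result is returned: May 8, 1996 + 18 days = May 26, 1996.
Both prerequisites met — symptom onset occurs (May 9, 1996), the test result is returned (May 26, 1996); the later is May 26, 1996.
Isolation begins: May 26, 1996 + 13 days = Jun 8, 1996.

Jun 8, 1996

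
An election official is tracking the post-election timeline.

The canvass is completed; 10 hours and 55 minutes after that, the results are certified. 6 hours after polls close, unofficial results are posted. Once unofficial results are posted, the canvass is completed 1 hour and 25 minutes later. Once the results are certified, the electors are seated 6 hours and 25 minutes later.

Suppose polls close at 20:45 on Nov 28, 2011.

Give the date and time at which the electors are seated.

21:30 on Nov 29, 2011

Polls close: 20:45 Nov 28, 2011.
Unofficial results are posted: 20:45 Nov 28, 2011 + 6h = 02:45 Nov 29, 2011.
The canvass is completed: 02:45 Nov 29, 2011 + 1h25m = 04:10 Nov 29, 2011.
The results are certified: 04:10 Nov 29, 2011 + 10h55m = 15:05 Nov 29, 2011.
The electors are seated: 15:05 Nov 29, 2011 + 6h25m = 21:30 Nov 29, 2011.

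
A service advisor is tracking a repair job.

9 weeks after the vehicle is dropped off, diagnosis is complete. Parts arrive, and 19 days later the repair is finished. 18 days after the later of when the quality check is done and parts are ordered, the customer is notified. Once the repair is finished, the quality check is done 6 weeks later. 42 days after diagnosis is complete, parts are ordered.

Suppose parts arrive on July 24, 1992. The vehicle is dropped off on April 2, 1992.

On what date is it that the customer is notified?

Parts arrive: Jul 24, 1992.
The repair is finished: Jul 24, 1992 + 19 days = Aug 12, 1992.
The quality check is done: Aug 12, 1992 + 6 weeks = Sep 23, 1992.
The vehicle is dropped off: Apr 2, 1992.
Diagnosis is complete: Apr 2, 1992 + 9 weeks = Jun 4, 1992.
Parts are ordered: Jun 4, 1992 + 42 days = Jul 16, 1992.
Both prerequisites met — the quality check is done (Sep 23, 1992), parts are ordered (Jul 16, 1992); the later is Sep 23, 1992.
The customer is notified: Sep 23, 1992 + 18 days = Oct 11, 1992.

October 11, 1992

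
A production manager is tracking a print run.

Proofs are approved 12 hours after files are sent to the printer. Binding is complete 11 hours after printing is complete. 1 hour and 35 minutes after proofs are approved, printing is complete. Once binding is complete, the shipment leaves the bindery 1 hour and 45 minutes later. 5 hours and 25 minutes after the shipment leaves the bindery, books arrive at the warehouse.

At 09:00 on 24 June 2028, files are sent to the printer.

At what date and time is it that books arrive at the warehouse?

Files are sent to the printer: 09:00 Jun 24, 2028.
Proofs are approved: 09:00 Jun 24, 2028 + 12h = 21:00 Jun 24, 2028.
Printing is complete: 21:00 Jun 24, 2028 + 1h35m = 22:35 Jun 24, 2028.
Binding is complete: 22:35 Jun 24, 2028 + 11h = 09:35 Jun 25, 2028.
The shipment leaves the bindery: 09:35 Jun 25, 2028 + 1h45m = 11:20 Jun 25, 2028.
Books arrive at the warehouse: 11:20 Jun 25, 2028 + 5h25m = 16:45 Jun 25, 2028.

16:45 on 25 June 2028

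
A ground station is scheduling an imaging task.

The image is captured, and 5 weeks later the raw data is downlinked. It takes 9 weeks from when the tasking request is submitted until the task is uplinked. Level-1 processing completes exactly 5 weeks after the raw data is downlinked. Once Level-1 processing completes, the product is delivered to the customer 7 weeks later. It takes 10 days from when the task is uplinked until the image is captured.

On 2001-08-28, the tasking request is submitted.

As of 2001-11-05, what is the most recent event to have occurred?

The tasking request is submitted: Aug 28, 2001.
The task is uplinked: Aug 28, 2001 + 9 weeks = Oct 30, 2001.
The image is captured: Oct 30, 2001 + 10 days = Nov 9, 2001.
The raw data is downlinked: Nov 9, 2001 + 5 weeks = Dec 14, 2001.
Level-1 processing completes: Dec 14, 2001 + 5 weeks = Jan 18, 2002.
The product is delivered to the customer: Jan 18, 2002 + 7 weeks = Mar 8, 2002.
Nov 5, 2001 falls between when the task is uplinked (Oct 30, 2001) and when the image is captured (Nov 9, 2001).

The task is uplinked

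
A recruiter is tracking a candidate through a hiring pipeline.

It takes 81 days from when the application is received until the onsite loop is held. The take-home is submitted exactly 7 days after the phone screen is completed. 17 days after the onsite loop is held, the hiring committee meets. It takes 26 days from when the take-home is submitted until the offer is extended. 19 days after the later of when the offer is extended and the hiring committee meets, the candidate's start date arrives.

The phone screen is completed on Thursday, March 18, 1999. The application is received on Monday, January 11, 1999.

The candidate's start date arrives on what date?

Sunday, May 9, 1999

The phone screen is completed: Mar 18, 1999.
The take-home is submitted: Mar 18, 1999 + 7 days = Mar 25, 1999.
The offer is extended: Mar 25, 1999 + 26 days = Apr 20, 1999.
The application is received: Jan 11, 1999.
The onsite loop is held: Jan 11, 1999 + 81 days = Apr 2, 1999.
The hiring committee meets: Apr 2, 1999 + 17 days = Apr 19, 1999.
Both prerequisites met — the offer is extended (Apr 20, 1999), the hiring committee meets (Apr 19, 1999); the later is Apr 20, 1999.
The candidate's start date arrives: Apr 20, 1999 + 19 days = May 9, 1999.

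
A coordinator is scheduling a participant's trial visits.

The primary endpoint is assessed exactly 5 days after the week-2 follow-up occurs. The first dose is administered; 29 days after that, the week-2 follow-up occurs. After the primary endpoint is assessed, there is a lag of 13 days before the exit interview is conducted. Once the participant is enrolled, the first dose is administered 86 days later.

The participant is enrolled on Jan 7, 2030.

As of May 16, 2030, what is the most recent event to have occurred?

The participant is enrolled: Jan 7, 2030.
The first dose is administered: Jan 7, 2030 + 86 days = Apr 3, 2030.
The week-2 follow-up occurs: Apr 3, 2030 + 29 days = May 2, 2030.
The primary endpoint is assessed: May 2, 2030 + 5 days = May 7, 2030.
The exit interview is conducted: May 7, 2030 + 13 days = May 20, 2030.
May 16, 2030 falls between when the primary endpoint is assessed (May 7, 2030) and when the exit interview is conducted (May 20, 2030).

The primary endpoint is assessed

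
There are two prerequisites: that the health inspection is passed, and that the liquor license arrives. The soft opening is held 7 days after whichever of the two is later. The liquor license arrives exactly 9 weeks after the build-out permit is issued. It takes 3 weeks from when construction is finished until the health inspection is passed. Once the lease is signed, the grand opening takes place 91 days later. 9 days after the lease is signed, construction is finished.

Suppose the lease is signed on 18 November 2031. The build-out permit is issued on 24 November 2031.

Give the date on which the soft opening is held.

The lease is signed: Nov 18, 2031.
Construction is finished: Nov 18, 2031 + 9 days = Nov 27, 2031.
The health inspection is passed: Nov 27, 2031 + 3 weeks = Dec 18, 2031.
The build-out permit is issued: Nov 24, 2031.
The liquor license arrives: Nov 24, 2031 + 9 weeks = Jan 26, 2032.
Both prerequisites met — the health inspection is passed (Dec 18, 2031), the liquor license arrives (Jan 26, 2032); the later is Jan 26, 2032.
The soft opening is held: Jan 26, 2032 + 7 days = Feb 2, 2032.

2 February 2032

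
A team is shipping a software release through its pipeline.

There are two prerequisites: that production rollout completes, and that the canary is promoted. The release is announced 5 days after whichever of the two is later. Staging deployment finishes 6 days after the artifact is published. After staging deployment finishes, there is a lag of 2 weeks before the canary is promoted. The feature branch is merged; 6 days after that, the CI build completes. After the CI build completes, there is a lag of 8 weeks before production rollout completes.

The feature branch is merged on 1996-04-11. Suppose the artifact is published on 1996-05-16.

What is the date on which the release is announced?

The feature branch is merged: Apr 11, 1996.
The CI build completes: Apr 11, 1996 + 6 days = Apr 17, 1996.
Production rollout completes: Apr 17, 1996 + 8 weeks = Jun 12, 1996.
The artifact is published: May 16, 1996.
Staging deployment finishes: May 16, 1996 + 6 days = May 22, 1996.
The canary is promoted: May 22, 1996 + 2 weeks = Jun 5, 1996.
Both prerequisites met — production rollout completes (Jun 12, 1996), the canary is promoted (Jun 5, 1996); the later is Jun 12, 1996.
The release is announced: Jun 12, 1996 + 5 days = Jun 17, 1996.

1996-06-17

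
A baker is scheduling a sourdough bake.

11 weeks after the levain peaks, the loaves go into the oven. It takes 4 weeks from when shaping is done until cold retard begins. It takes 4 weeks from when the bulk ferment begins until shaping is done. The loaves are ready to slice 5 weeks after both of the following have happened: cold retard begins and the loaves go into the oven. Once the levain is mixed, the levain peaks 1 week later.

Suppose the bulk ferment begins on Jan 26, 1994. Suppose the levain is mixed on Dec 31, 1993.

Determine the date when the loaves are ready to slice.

Apr 29, 1994

The bulk ferment begins: Jan 26, 1994.
Shaping is done: Jan 26, 1994 + 4 weeks = Feb 23, 1994.
Cold retard begins: Feb 23, 1994 + 4 weeks = Mar 23, 1994.
The levain is mixed: Dec 31, 1993.
The levain peaks: Dec 31, 1993 + 1 week = Jan 7, 1994.
The loaves go into the oven: Jan 7, 1994 + 11 weeks = Mar 25, 1994.
Both prerequisites met — cold retard begins (Mar 23, 1994), the loaves go into the oven (Mar 25, 1994); the later is Mar 25, 1994.
The loaves are ready to slice: Mar 25, 1994 + 5 weeks = Apr 29, 1994.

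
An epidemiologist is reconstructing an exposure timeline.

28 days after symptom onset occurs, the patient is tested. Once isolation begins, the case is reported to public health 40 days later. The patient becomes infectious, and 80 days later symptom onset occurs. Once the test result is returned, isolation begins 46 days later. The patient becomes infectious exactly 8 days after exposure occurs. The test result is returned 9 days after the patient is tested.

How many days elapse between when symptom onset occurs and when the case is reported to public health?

123 days

Causal path: symptom onset occurs → the patient is tested → the test result is returned → isolation begins → the case is reported to public health.
Total delay along the path: 28 + 9 + 46 + 40 = 123 days.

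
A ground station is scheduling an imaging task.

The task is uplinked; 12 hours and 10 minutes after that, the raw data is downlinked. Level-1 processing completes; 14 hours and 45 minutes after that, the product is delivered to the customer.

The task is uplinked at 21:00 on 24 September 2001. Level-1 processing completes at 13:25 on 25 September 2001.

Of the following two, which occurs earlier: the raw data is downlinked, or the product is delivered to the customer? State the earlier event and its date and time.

The task is uplinked: 21:00 Sep 24, 2001.
The raw data is downlinked: 21:00 Sep 24, 2001 + 12h10m = 09:10 Sep 25, 2001.
Level-1 processing completes: 13:25 Sep 25, 2001.
The product is delivered to the customer: 13:25 Sep 25, 2001 + 14h45m = 04:10 Sep 26, 2001.
Comparing: the raw data is downlinked at 09:10 Sep 25, 2001 vs the product is delivered to the customer at 04:10 Sep 26, 2001. Earlier: the raw data is downlinked.

The raw data is downlinked — 09:10 on 25 September 2001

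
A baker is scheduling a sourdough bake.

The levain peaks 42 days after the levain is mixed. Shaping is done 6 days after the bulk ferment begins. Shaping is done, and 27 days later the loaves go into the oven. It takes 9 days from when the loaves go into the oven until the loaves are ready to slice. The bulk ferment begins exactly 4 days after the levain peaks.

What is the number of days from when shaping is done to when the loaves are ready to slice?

36 days

Causal path: shaping is done → the loaves go into the oven → the loaves are ready to slice.
Total delay along the path: 27 + 9 = 36 days.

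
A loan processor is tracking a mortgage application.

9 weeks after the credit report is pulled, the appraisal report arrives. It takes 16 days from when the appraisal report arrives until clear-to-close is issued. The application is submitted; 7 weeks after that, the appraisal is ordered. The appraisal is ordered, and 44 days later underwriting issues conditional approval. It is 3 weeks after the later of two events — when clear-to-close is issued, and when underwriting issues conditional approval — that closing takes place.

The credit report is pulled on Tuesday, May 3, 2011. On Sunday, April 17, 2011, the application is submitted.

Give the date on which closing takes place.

Thursday, August 11, 2011

The credit report is pulled: May 3, 2011.
The appraisal report arrives: May 3, 2011 + 9 weeks = Jul 5, 2011.
Clear-to-close is issued: Jul 5, 2011 + 16 days = Jul 21, 2011.
The application is submitted: Apr 17, 2011.
The appraisal is ordered: Apr 17, 2011 + 7 weeks = Jun 5, 2011.
Underwriting issues conditional approval: Jun 5, 2011 + 44 days = Jul 19, 2011.
Both prerequisites met — clear-to-close is issued (Jul 21, 2011), underwriting issues conditional approval (Jul 19, 2011); the later is Jul 21, 2011.
Closing takes place: Jul 21, 2011 + 3 weeks = Aug 11, 2011.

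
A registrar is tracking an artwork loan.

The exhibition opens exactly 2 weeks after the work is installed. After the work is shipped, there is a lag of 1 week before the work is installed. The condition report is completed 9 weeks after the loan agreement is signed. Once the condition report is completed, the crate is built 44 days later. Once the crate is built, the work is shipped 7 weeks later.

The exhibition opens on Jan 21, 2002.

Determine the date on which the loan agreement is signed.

The exhibition opens: Jan 21, 2002.
The work is installed: Jan 21, 2002 − 2 weeks = Jan 7, 2002.
The work is shipped: Jan 7, 2002 − 1 week = Dec 31, 2001.
The crate is built: Dec 31, 2001 − 7 weeks = Nov 12, 2001.
The condition report is completed: Nov 12, 2001 − 44 days = Sep 29, 2001.
The loan agreement is signed: Sep 29, 2001 − 9 weeks = Jul 28, 2001.

Jul 28, 2001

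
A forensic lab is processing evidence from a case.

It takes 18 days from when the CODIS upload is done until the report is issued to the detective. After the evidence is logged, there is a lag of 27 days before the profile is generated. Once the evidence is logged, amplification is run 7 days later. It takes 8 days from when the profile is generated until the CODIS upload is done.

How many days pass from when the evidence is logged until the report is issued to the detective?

53 days

Causal path: the evidence is logged → the profile is generated → the CODIS upload is done → the report is issued to the detective.
Total delay along the path: 27 + 8 + 18 = 53 days.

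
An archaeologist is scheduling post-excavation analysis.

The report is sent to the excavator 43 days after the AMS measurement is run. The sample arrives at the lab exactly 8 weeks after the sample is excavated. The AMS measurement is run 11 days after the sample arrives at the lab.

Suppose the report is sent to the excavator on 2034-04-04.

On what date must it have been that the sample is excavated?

The report is sent to the excavator: Apr 4, 2034.
The AMS measurement is run: Apr 4, 2034 − 43 days = Feb 20, 2034.
The sample arrives at the lab: Feb 20, 2034 − 11 days = Feb 9, 2034.
The sample is excavated: Feb 9, 2034 − 8 weeks = Dec 15, 2033.

2033-12-15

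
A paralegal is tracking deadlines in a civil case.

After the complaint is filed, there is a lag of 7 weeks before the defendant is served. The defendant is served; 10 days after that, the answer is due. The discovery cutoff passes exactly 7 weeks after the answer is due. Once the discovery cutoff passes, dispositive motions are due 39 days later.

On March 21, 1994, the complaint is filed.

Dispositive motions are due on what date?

The complaint is filed: Mar 21, 1994.
The defendant is served: Mar 21, 1994 + 7 weeks = May 9, 1994.
The answer is due: May 9, 1994 + 10 days = May 19, 1994.
The discovery cutoff passes: May 19, 1994 + 7 weeks = Jul 7, 1994.
Dispositive motions are due: Jul 7, 1994 + 39 days = Aug 15, 1994.

August 15, 1994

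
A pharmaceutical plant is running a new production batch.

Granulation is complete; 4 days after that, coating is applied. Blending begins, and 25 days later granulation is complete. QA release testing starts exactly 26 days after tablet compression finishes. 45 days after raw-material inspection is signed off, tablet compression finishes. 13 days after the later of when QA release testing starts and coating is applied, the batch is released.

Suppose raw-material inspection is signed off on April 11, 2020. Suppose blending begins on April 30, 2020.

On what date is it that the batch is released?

Raw-material inspection is signed off: Apr 11, 2020.
Tablet compression finishes: Apr 11, 2020 + 45 days = May 26, 2020.
QA release testing starts: May 26, 2020 + 26 days = Jun 21, 2020.
Blending begins: Apr 30, 2020.
Granulation is complete: Apr 30, 2020 + 25 days = May 25, 2020.
Coating is applied: May 25, 2020 + 4 days = May 29, 2020.
Both prerequisites met — QA release testing starts (Jun 21, 2020), coating is applied (May 29, 2020); the later is Jun 21, 2020.
The batch is released: Jun 21, 2020 + 13 days = Jul 4, 2020.

July 4, 2020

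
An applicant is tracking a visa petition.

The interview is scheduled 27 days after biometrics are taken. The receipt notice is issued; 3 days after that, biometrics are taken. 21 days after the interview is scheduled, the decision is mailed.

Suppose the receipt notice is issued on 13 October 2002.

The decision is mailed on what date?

3 December 2002

The receipt notice is issued: Oct 13, 2002.
Biometrics are taken: Oct 13, 2002 + 3 days = Oct 16, 2002.
The interview is scheduled: Oct 16, 2002 + 27 days = Nov 12, 2002.
The decision is mailed: Nov 12, 2002 + 21 days = Dec 3, 2002.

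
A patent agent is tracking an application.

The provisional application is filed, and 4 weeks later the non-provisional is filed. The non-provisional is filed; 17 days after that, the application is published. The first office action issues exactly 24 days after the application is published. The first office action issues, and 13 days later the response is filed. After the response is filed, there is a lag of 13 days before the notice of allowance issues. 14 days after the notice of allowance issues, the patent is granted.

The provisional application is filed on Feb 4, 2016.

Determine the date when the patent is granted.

May 23, 2016

The provisional application is filed: Feb 4, 2016.
The non-provisional is filed: Feb 4, 2016 + 4 weeks = Mar 3, 2016.
The application is published: Mar 3, 2016 + 17 days = Mar 20, 2016.
The first office action issues: Mar 20, 2016 + 24 days = Apr 13, 2016.
The response is filed: Apr 13, 2016 + 13 days = Apr 26, 2016.
The notice of allowance issues: Apr 26, 2016 + 13 days = May 9, 2016.
The patent is granted: May 9, 2016 + 14 days = May 23, 2016.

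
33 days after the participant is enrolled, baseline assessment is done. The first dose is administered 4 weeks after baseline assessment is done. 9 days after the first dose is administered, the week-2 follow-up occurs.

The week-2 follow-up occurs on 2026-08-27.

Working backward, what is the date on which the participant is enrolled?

2026-06-18

The week-2 follow-up occurs: Aug 27, 2026.
The first dose is administered: Aug 27, 2026 − 9 days = Aug 18, 2026.
Baseline assessment is done: Aug 18, 2026 − 4 weeks = Jul 21, 2026.
The participant is enrolled: Jul 21, 2026 − 33 days = Jun 18, 2026.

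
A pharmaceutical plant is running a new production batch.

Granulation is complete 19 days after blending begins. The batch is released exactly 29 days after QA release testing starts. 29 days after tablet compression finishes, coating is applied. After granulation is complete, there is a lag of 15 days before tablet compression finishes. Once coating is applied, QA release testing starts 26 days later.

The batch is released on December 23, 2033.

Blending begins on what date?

August 27, 2033

The batch is released: Dec 23, 2033.
QA release testing starts: Dec 23, 2033 − 29 days = Nov 24, 2033.
Coating is applied: Nov 24, 2033 − 26 days = Oct 29, 2033.
Tablet compression finishes: Oct 29, 2033 − 29 days = Sep 30, 2033.
Granulation is complete: Sep 30, 2033 − 15 days = Sep 15, 2033.
Blending begins: Sep 15, 2033 − 19 days = Aug 27, 2033.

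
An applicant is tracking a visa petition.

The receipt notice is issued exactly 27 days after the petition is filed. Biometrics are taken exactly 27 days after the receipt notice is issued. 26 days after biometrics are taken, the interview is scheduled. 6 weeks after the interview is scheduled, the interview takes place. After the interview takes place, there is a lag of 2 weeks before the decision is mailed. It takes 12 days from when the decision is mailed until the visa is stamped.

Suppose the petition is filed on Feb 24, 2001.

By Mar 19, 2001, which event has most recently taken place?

The petition is filed

The petition is filed: Feb 24, 2001.
The receipt notice is issued: Feb 24, 2001 + 27 days = Mar 23, 2001.
Biometrics are taken: Mar 23, 2001 + 27 days = Apr 19, 2001.
The interview is scheduled: Apr 19, 2001 + 26 days = May 15, 2001.
The interview takes place: May 15, 2001 + 6 weeks = Jun 26, 2001.
The decision is mailed: Jun 26, 2001 + 2 weeks = Jul 10, 2001.
The visa is stamped: Jul 10, 2001 + 12 days = Jul 22, 2001.
Mar 19, 2001 falls between when the petition is filed (Feb 24, 2001) and when the receipt notice is issued (Mar 23, 2001).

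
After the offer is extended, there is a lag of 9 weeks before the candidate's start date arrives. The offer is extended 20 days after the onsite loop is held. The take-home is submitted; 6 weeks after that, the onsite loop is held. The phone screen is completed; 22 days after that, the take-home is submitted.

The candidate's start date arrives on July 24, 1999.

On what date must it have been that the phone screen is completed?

February 27, 1999

The candidate's start date arrives: Jul 24, 1999.
The offer is extended: Jul 24, 1999 − 9 weeks = May 22, 1999.
The onsite loop is held: May 22, 1999 − 20 days = May 2, 1999.
The take-home is submitted: May 2, 1999 − 6 weeks = Mar 21, 1999.
The phone screen is completed: Mar 21, 1999 − 22 days = Feb 27, 1999.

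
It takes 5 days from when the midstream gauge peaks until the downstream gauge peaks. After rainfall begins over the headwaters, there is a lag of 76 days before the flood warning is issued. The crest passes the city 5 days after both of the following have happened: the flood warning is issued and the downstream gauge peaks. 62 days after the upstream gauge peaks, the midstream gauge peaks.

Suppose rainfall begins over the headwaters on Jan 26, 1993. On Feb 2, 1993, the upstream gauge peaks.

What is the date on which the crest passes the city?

Apr 17, 1993

Rainfall begins over the headwaters: Jan 26, 1993.
The flood warning is issued: Jan 26, 1993 + 76 days = Apr 12, 1993.
The upstream gauge peaks: Feb 2, 1993.
The midstream gauge peaks: Feb 2, 1993 + 62 days = Apr 5, 1993.
The downstream gauge peaks: Apr 5, 1993 + 5 days = Apr 10, 1993.
Both prerequisites met — the flood warning is issued (Apr 12, 1993), the downstream gauge peaks (Apr 10, 1993); the later is Apr 12, 1993.
The crest passes the city: Apr 12, 1993 + 5 days = Apr 17, 1993.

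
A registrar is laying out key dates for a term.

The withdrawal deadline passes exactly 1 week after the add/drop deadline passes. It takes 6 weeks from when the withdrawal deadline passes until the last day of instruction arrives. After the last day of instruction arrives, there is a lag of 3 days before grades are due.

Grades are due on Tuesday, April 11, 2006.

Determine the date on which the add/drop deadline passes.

Grades are due: Apr 11, 2006.
The last day of instruction arrives: Apr 11, 2006 − 3 days = Apr 8, 2006.
The withdrawal deadline passes: Apr 8, 2006 − 6 weeks = Feb 25, 2006.
The add/drop deadline passes: Feb 25, 2006 − 1 week = Feb 18, 2006.

Saturday, February 18, 2006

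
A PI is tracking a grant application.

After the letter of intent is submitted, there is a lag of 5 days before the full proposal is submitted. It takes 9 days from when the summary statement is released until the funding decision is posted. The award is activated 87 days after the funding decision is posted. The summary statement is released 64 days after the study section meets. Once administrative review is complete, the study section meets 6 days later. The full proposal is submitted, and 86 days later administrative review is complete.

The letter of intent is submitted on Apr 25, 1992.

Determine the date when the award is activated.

Jan 7, 1993

The letter of intent is submitted: Apr 25, 1992.
The full proposal is submitted: Apr 25, 1992 + 5 days = Apr 30, 1992.
Administrative review is complete: Apr 30, 1992 + 86 days = Jul 25, 1992.
The study section meets: Jul 25, 1992 + 6 days = Jul 31, 1992.
The summary statement is released: Jul 31, 1992 + 64 days = Oct 3, 1992.
The funding decision is posted: Oct 3, 1992 + 9 days = Oct 12, 1992.
The award is activated: Oct 12, 1992 + 87 days = Jan 7, 1993.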